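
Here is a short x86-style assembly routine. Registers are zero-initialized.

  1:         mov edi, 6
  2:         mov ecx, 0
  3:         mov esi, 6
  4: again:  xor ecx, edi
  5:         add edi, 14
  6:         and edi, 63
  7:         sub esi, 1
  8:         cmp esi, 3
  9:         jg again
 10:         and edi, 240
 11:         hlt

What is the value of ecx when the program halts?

48

after mov edi, 6: edi=6
after mov ecx, 0: ecx=0
after mov esi, 6: esi=6
after xor ecx, edi: ecx=0^6=6
after add edi, 14: edi=6+14=20
after and edi, 63: edi=20&63=20
after sub esi, 1: esi=6-1=5
cmp esi, 3  (cmp 5,3)
jg again: taken
after xor ecx, edi: ecx=6^20=18
after add edi, 14: edi=20+14=34
after and edi, 63: edi=34&63=34
after sub esi, 1: esi=5-1=4
cmp esi, 3  (cmp 4,3)
jg again: taken
after xor ecx, edi: ecx=18^34=48
after add edi, 14: edi=34+14=48
after and edi, 63: edi=48&63=48
after sub esi, 1: esi=4-1=3
cmp esi, 3  (cmp 3,3)
jg again: not taken
after and edi, 240: edi=48&240=48
halt.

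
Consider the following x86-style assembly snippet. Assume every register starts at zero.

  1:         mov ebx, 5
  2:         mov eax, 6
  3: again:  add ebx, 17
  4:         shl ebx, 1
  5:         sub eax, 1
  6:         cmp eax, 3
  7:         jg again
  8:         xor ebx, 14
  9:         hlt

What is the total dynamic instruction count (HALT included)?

ebx=5
eax=6
ebx=5+17=22
ebx=22<<1=44
eax=6-1=5
cmp eax, 3  (cmp 5,3)
jg again: taken
ebx=44+17=61
ebx=61<<1=122
eax=5-1=4
cmp eax, 3  (cmp 4,3)
jg again: taken
ebx=122+17=139
ebx=139<<1=278
eax=4-1=3
cmp eax, 3  (cmp 3,3)
jg again: not taken
ebx=278^14=280
halt.
Total executed instructions: 19.

19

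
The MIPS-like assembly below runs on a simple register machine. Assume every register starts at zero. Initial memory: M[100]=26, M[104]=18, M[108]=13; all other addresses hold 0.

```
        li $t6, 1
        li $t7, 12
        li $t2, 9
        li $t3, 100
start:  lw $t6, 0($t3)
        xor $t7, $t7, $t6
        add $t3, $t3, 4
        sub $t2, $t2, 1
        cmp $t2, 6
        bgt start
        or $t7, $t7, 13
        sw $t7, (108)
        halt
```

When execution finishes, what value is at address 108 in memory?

after li $t6, 1: $t6=1
after li $t7, 12: $t7=12
after li $t2, 9: $t2=9
after li $t3, 100: $t3=100
after lw $t6, 0($t3): $t6=M[100]=26
after xor $t7, $t7, $t6: $t7=12^26=22
after add $t3, $t3, 4: $t3=100+4=104
after sub $t2, $t2, 1: $t2=9-1=8
cmp $t2, 6  (cmp 8,6)
bgt start: taken
after lw $t6, 0($t3): $t6=M[104]=18
after xor $t7, $t7, $t6: $t7=22^18=4
after add $t3, $t3, 4: $t3=104+4=108
after sub $t2, $t2, 1: $t2=8-1=7
cmp $t2, 6  (cmp 7,6)
bgt start: taken
after lw $t6, 0($t3): $t6=M[108]=13
after xor $t7, $t7, $t6: $t7=4^13=9
after add $t3, $t3, 4: $t3=108+4=112
after sub $t2, $t2, 1: $t2=7-1=6
cmp $t2, 6  (cmp 6,6)
bgt start: not taken
after or $t7, $t7, 13: $t7=9|13=13
sw $t7, (108) → M[108]=13
halt.

13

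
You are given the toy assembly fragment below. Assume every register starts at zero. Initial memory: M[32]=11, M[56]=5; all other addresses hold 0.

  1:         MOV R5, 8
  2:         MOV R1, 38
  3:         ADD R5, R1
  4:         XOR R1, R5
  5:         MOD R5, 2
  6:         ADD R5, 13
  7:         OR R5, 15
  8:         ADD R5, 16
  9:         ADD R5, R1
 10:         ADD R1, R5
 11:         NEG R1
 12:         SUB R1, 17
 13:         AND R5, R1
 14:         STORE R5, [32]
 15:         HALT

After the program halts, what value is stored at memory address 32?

after MOV R5, 8: R5=8
after MOV R1, 38: R1=38
after ADD R5, R1: R5=8+38=46
after XOR R1, R5: R1=38^46=8
after MOD R5, 2: R5=46%2=0
after ADD R5, 13: R5=0+13=13
after OR R5, 15: R5=13|15=15
after ADD R5, 16: R5=15+16=31
after ADD R5, R1: R5=31+8=39
after ADD R1, R5: R1=8+39=47
after NEG R1: R1=-(47)=-47
after SUB R1, 17: R1=(-47)-17=-64
after AND R5, R1: R5=39&(-64)=0
STORE R5, [32] → M[32]=0
halt.

0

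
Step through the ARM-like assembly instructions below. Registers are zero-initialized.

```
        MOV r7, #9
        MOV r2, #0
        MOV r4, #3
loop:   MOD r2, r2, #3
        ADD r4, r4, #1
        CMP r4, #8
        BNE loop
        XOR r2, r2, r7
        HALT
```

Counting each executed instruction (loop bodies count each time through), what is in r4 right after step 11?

5

after MOV r7, #9: r7=9
after MOV r2, #0: r2=0
after MOV r4, #3: r4=3
after MOD r2, r2, #3: r2=0%3=0
after ADD r4, r4, #1: r4=3+1=4
CMP r4, #8  (cmp 4,8)
BNE loop: taken
after MOD r2, r2, #3: r2=0%3=0
after ADD r4, r4, #1: r4=4+1=5
CMP r4, #8  (cmp 5,8)
BNE loop: taken
After step 11: r4 = 5.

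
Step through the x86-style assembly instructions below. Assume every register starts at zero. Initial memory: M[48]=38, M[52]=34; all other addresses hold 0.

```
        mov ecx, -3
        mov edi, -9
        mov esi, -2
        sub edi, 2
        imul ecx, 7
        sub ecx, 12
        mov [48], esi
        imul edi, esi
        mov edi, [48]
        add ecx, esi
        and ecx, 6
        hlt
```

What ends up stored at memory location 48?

mov ecx, -3 → ecx=-3
mov edi, -9 → edi=-9
mov esi, -2 → esi=-2
sub edi, 2 → edi=(-9)-2=-11
imul ecx, 7 → ecx=(-3)*7=-21
sub ecx, 12 → ecx=(-21)-12=-33
mov [48], esi → M[48]=-2
imul edi, esi → edi=(-11)*(-2)=22
mov edi, [48] → edi=M[48]=-2
add ecx, esi → ecx=(-33)+(-2)=-35
and ecx, 6 → ecx=(-35)&6=4
halt.

-2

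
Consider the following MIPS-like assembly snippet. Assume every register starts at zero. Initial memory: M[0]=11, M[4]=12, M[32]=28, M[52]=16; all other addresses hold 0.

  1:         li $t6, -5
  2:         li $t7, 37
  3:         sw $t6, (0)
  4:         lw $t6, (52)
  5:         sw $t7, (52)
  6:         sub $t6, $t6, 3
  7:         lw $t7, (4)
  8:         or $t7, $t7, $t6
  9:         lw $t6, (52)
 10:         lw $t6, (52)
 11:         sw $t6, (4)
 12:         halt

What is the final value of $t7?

after li $t6, -5: $t6=-5
after li $t7, 37: $t7=37
sw $t6, (0) → M[0]=-5
after lw $t6, (52): $t6=M[52]=16
sw $t7, (52) → M[52]=37
after sub $t6, $t6, 3: $t6=16-3=13
after lw $t7, (4): $t7=M[4]=12
after or $t7, $t7, $t6: $t7=12|13=13
after lw $t6, (52): $t6=M[52]=37
after lw $t6, (52): $t6=M[52]=37
sw $t6, (4) → M[4]=37
halt.

13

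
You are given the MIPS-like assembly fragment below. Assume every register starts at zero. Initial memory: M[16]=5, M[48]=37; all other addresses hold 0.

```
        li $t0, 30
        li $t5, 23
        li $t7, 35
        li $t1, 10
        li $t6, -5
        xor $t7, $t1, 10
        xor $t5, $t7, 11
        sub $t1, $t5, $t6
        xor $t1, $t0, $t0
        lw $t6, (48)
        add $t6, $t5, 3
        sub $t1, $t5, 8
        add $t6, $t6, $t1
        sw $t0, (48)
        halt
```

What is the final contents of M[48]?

after li $t0, 30: $t0=30
after li $t5, 23: $t5=23
after li $t7, 35: $t7=35
after li $t1, 10: $t1=10
after li $t6, -5: $t6=-5
after xor $t7, $t1, 10: $t7=10^10=0
after xor $t5, $t7, 11: $t5=0^11=11
after sub $t1, $t5, $t6: $t1=11-(-5)=16
after xor $t1, $t0, $t0: $t1=30^30=0
after lw $t6, (48): $t6=M[48]=37
after add $t6, $t5, 3: $t6=11+3=14
after sub $t1, $t5, 8: $t1=11-8=3
after add $t6, $t6, $t1: $t6=14+3=17
sw $t0, (48) → M[48]=30
halt.

30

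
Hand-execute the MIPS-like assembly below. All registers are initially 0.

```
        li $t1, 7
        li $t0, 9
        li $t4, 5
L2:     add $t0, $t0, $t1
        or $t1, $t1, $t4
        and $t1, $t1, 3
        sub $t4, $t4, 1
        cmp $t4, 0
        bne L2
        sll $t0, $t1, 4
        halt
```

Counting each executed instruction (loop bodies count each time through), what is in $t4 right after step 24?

2

$t1=7
$t0=9
$t4=5
$t0=9+7=16
$t1=7|5=7
$t1=7&3=3
$t4=5-1=4
cmp $t4, 0  (cmp 4,0)
bne L2: taken
$t0=16+3=19
$t1=3|4=7
$t1=7&3=3
$t4=4-1=3
cmp $t4, 0  (cmp 3,0)
bne L2: taken
$t0=19+3=22
$t1=3|3=3
$t1=3&3=3
$t4=3-1=2
cmp $t4, 0  (cmp 2,0)
bne L2: taken
$t0=22+3=25
$t1=3|2=3
$t1=3&3=3
After step 24: $t4 = 2.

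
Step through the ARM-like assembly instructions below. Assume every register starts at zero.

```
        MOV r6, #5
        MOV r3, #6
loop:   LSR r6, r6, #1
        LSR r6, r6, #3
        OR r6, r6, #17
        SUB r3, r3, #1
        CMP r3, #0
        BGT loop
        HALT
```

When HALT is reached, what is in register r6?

17

r6=5
r3=6
r6=5>>1=2
r6=2>>3=0
r6=0|17=17
r3=6-1=5
CMP r3, #0  (cmp 5,0)
BGT loop: taken
r6=17>>1=8
r6=8>>3=1
r6=1|17=17
r3=5-1=4
CMP r3, #0  (cmp 4,0)
BGT loop: taken
r6=17>>1=8
r6=8>>3=1
r6=1|17=17
r3=4-1=3
CMP r3, #0  (cmp 3,0)
BGT loop: taken
r6=17>>1=8
r6=8>>3=1
r6=1|17=17
r3=3-1=2
CMP r3, #0  (cmp 2,0)
BGT loop: taken
r6=17>>1=8
r6=8>>3=1
r6=1|17=17
r3=2-1=1
CMP r3, #0  (cmp 1,0)
BGT loop: taken
r6=17>>1=8
r6=8>>3=1
r6=1|17=17
r3=1-1=0
CMP r3, #0  (cmp 0,0)
BGT loop: not taken
halt.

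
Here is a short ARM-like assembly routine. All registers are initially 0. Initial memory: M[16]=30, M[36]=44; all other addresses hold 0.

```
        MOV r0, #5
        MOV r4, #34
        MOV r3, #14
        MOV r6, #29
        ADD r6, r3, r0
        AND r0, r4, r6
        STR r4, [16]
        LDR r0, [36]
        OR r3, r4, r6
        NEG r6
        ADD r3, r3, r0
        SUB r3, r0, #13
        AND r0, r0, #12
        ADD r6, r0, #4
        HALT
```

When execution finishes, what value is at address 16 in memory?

34

after MOV r0, #5: r0=5
after MOV r4, #34: r4=34
after MOV r3, #14: r3=14
after MOV r6, #29: r6=29
after ADD r6, r3, r0: r6=14+5=19
after AND r0, r4, r6: r0=34&19=2
STR r4, [16] → M[16]=34
after LDR r0, [36]: r0=M[36]=44
after OR r3, r4, r6: r3=34|19=51
after NEG r6: r6=-(19)=-19
after ADD r3, r3, r0: r3=51+44=95
after SUB r3, r0, #13: r3=44-13=31
after AND r0, r0, #12: r0=44&12=12
after ADD r6, r0, #4: r6=12+4=16
halt.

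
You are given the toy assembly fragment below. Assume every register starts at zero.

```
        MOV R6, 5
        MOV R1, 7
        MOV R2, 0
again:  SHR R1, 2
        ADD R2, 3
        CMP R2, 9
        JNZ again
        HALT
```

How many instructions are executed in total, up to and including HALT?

R6=5
R1=7
R2=0
R1=7>>2=1
R2=0+3=3
CMP R2, 9  (cmp 3,9)
JNZ again: taken
R1=1>>2=0
R2=3+3=6
CMP R2, 9  (cmp 6,9)
JNZ again: taken
R1=0>>2=0
R2=6+3=9
CMP R2, 9  (cmp 9,9)
JNZ again: not taken
halt.
Total executed instructions: 16.

16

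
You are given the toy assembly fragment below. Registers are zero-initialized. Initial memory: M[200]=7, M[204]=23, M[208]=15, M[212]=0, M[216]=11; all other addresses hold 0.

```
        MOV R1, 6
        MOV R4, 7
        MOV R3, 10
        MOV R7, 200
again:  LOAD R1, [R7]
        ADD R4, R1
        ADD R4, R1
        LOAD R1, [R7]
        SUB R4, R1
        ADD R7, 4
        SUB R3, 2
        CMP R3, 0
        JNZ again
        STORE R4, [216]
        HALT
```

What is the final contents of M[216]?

after MOV R1, 6: R1=6
after MOV R4, 7: R4=7
after MOV R3, 10: R3=10
after MOV R7, 200: R7=200
after LOAD R1, [R7]: R1=M[200]=7
after ADD R4, R1: R4=7+7=14
after ADD R4, R1: R4=14+7=21
after LOAD R1, [R7]: R1=M[200]=7
after SUB R4, R1: R4=21-7=14
after ADD R7, 4: R7=200+4=204
after SUB R3, 2: R3=10-2=8
CMP R3, 0  (cmp 8,0)
JNZ again: taken
after LOAD R1, [R7]: R1=M[204]=23
after ADD R4, R1: R4=14+23=37
after ADD R4, R1: R4=37+23=60
after LOAD R1, [R7]: R1=M[204]=23
after SUB R4, R1: R4=60-23=37
after ADD R7, 4: R7=204+4=208
after SUB R3, 2: R3=8-2=6
CMP R3, 0  (cmp 6,0)
JNZ again: taken
after LOAD R1, [R7]: R1=M[208]=15
after ADD R4, R1: R4=37+15=52
after ADD R4, R1: R4=52+15=67
after LOAD R1, [R7]: R1=M[208]=15
after SUB R4, R1: R4=67-15=52
after ADD R7, 4: R7=208+4=212
after SUB R3, 2: R3=6-2=4
CMP R3, 0  (cmp 4,0)
JNZ again: taken
after LOAD R1, [R7]: R1=M[212]=0
after ADD R4, R1: R4=52+0=52
after ADD R4, R1: R4=52+0=52
after LOAD R1, [R7]: R1=M[212]=0
after SUB R4, R1: R4=52-0=52
after ADD R7, 4: R7=212+4=216
after SUB R3, 2: R3=4-2=2
CMP R3, 0  (cmp 2,0)
JNZ again: taken
after LOAD R1, [R7]: R1=M[216]=11
after ADD R4, R1: R4=52+11=63
after ADD R4, R1: R4=63+11=74
after LOAD R1, [R7]: R1=M[216]=11
after SUB R4, R1: R4=74-11=63
after ADD R7, 4: R7=216+4=220
after SUB R3, 2: R3=2-2=0
CMP R3, 0  (cmp 0,0)
JNZ again: not taken
STORE R4, [216] → M[216]=63
halt.

63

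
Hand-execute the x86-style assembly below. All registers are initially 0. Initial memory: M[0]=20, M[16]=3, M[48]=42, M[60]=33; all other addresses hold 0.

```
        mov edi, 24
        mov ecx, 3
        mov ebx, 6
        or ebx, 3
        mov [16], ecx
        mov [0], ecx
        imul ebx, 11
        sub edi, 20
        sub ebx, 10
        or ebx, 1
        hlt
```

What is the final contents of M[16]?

edi=24
ecx=3
ebx=6
ebx=6|3=7
mov [16], ecx → M[16]=3
mov [0], ecx → M[0]=3
ebx=7*11=77
edi=24-20=4
ebx=77-10=67
ebx=67|1=67
halt.

3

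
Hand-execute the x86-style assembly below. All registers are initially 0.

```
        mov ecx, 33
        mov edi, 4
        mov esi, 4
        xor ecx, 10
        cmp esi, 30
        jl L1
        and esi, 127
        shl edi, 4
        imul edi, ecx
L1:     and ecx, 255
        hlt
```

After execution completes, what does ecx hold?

after mov ecx, 33: ecx=33
after mov edi, 4: edi=4
after mov esi, 4: esi=4
after xor ecx, 10: ecx=33^10=43
cmp esi, 30  (cmp 4,30)
jl L1: taken
after and ecx, 255: ecx=43&255=43
halt.

43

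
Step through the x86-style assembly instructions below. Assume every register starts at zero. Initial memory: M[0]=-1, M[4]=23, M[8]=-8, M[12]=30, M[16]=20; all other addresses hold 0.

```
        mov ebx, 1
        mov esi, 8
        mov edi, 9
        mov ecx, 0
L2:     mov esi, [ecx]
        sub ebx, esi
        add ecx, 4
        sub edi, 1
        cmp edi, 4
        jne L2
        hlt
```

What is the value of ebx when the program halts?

-63

ebx=1
esi=8
edi=9
ecx=0
esi=M[0]=-1
ebx=1-(-1)=2
ecx=0+4=4
edi=9-1=8
cmp edi, 4  (cmp 8,4)
jne L2: taken
esi=M[4]=23
ebx=2-23=-21
ecx=4+4=8
edi=8-1=7
cmp edi, 4  (cmp 7,4)
jne L2: taken
esi=M[8]=-8
ebx=(-21)-(-8)=-13
ecx=8+4=12
edi=7-1=6
cmp edi, 4  (cmp 6,4)
jne L2: taken
esi=M[12]=30
ebx=(-13)-30=-43
ecx=12+4=16
edi=6-1=5
cmp edi, 4  (cmp 5,4)
jne L2: taken
esi=M[16]=20
ebx=(-43)-20=-63
ecx=16+4=20
edi=5-1=4
cmp edi, 4  (cmp 4,4)
jne L2: not taken
halt.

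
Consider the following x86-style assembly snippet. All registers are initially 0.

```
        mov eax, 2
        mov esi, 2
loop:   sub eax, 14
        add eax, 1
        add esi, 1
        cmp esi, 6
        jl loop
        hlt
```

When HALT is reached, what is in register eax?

-50

eax=2
esi=2
eax=2-14=-12
eax=(-12)+1=-11
esi=2+1=3
cmp esi, 6  (cmp 3,6)
jl loop: taken
eax=(-11)-14=-25
eax=(-25)+1=-24
esi=3+1=4
cmp esi, 6  (cmp 4,6)
jl loop: taken
eax=(-24)-14=-38
eax=(-38)+1=-37
esi=4+1=5
cmp esi, 6  (cmp 5,6)
jl loop: taken
eax=(-37)-14=-51
eax=(-51)+1=-50
esi=5+1=6
cmp esi, 6  (cmp 6,6)
jl loop: not taken
halt.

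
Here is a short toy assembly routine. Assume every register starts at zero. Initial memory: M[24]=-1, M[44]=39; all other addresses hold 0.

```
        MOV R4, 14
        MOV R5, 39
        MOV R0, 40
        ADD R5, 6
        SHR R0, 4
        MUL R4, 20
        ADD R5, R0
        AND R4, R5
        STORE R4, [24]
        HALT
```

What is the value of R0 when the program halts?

after MOV R4, 14: R4=14
after MOV R5, 39: R5=39
after MOV R0, 40: R0=40
after ADD R5, 6: R5=39+6=45
after SHR R0, 4: R0=40>>4=2
after MUL R4, 20: R4=14*20=280
after ADD R5, R0: R5=45+2=47
after AND R4, R5: R4=280&47=8
STORE R4, [24] → M[24]=8
halt.

2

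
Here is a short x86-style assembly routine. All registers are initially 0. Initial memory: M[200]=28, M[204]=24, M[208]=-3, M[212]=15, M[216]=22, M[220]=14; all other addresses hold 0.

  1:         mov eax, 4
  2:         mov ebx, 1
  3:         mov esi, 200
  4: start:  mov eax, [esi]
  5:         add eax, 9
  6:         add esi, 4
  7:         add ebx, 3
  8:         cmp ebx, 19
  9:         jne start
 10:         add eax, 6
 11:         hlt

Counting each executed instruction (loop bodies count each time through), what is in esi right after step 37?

224

eax=4
ebx=1
esi=200
eax=M[200]=28
eax=28+9=37
esi=200+4=204
ebx=1+3=4
cmp ebx, 19  (cmp 4,19)
jne start: taken
eax=M[204]=24
eax=24+9=33
esi=204+4=208
ebx=4+3=7
cmp ebx, 19  (cmp 7,19)
jne start: taken
eax=M[208]=-3
eax=(-3)+9=6
esi=208+4=212
ebx=7+3=10
cmp ebx, 19  (cmp 10,19)
jne start: taken
eax=M[212]=15
eax=15+9=24
esi=212+4=216
ebx=10+3=13
cmp ebx, 19  (cmp 13,19)
jne start: taken
eax=M[216]=22
eax=22+9=31
esi=216+4=220
ebx=13+3=16
cmp ebx, 19  (cmp 16,19)
jne start: taken
eax=M[220]=14
eax=14+9=23
esi=220+4=224
ebx=16+3=19
After step 37: esi = 224.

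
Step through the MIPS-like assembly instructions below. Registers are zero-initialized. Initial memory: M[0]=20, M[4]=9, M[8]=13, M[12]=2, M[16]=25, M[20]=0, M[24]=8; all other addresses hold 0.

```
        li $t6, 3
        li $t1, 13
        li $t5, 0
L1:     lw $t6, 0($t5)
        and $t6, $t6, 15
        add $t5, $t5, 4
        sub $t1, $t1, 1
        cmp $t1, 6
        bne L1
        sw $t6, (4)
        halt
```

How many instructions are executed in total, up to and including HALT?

li $t6, 3 → $t6=3
li $t1, 13 → $t1=13
li $t5, 0 → $t5=0
lw $t6, 0($t5) → $t6=M[0]=20
and $t6, $t6, 15 → $t6=20&15=4
add $t5, $t5, 4 → $t5=0+4=4
sub $t1, $t1, 1 → $t1=13-1=12
cmp $t1, 6  (cmp 12,6)
bne L1: taken
lw $t6, 0($t5) → $t6=M[4]=9
and $t6, $t6, 15 → $t6=9&15=9
add $t5, $t5, 4 → $t5=4+4=8
sub $t1, $t1, 1 → $t1=12-1=11
cmp $t1, 6  (cmp 11,6)
bne L1: taken
lw $t6, 0($t5) → $t6=M[8]=13
and $t6, $t6, 15 → $t6=13&15=13
add $t5, $t5, 4 → $t5=8+4=12
sub $t1, $t1, 1 → $t1=11-1=10
cmp $t1, 6  (cmp 10,6)
bne L1: taken
lw $t6, 0($t5) → $t6=M[12]=2
and $t6, $t6, 15 → $t6=2&15=2
add $t5, $t5, 4 → $t5=12+4=16
sub $t1, $t1, 1 → $t1=10-1=9
cmp $t1, 6  (cmp 9,6)
bne L1: taken
lw $t6, 0($t5) → $t6=M[16]=25
and $t6, $t6, 15 → $t6=25&15=9
add $t5, $t5, 4 → $t5=16+4=20
sub $t1, $t1, 1 → $t1=9-1=8
cmp $t1, 6  (cmp 8,6)
bne L1: taken
lw $t6, 0($t5) → $t6=M[20]=0
and $t6, $t6, 15 → $t6=0&15=0
add $t5, $t5, 4 → $t5=20+4=24
sub $t1, $t1, 1 → $t1=8-1=7
cmp $t1, 6  (cmp 7,6)
bne L1: taken
lw $t6, 0($t5) → $t6=M[24]=8
and $t6, $t6, 15 → $t6=8&15=8
add $t5, $t5, 4 → $t5=24+4=28
sub $t1, $t1, 1 → $t1=7-1=6
cmp $t1, 6  (cmp 6,6)
bne L1: not taken
sw $t6, (4) → M[4]=8
halt.
Total executed instructions: 47.

47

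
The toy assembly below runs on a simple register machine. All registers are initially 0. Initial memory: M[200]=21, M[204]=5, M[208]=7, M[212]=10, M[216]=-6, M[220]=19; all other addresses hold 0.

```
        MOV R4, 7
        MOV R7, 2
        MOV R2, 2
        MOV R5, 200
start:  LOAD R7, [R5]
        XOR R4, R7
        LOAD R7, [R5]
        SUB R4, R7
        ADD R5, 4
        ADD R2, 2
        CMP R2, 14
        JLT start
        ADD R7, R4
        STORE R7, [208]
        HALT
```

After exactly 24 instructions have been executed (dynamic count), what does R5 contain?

208

MOV R4, 7 → R4=7
MOV R7, 2 → R7=2
MOV R2, 2 → R2=2
MOV R5, 200 → R5=200
LOAD R7, [R5] → R7=M[200]=21
XOR R4, R7 → R4=7^21=18
LOAD R7, [R5] → R7=M[200]=21
SUB R4, R7 → R4=18-21=-3
ADD R5, 4 → R5=200+4=204
ADD R2, 2 → R2=2+2=4
CMP R2, 14  (cmp 4,14)
JLT start: taken
LOAD R7, [R5] → R7=M[204]=5
XOR R4, R7 → R4=(-3)^5=-8
LOAD R7, [R5] → R7=M[204]=5
SUB R4, R7 → R4=(-8)-5=-13
ADD R5, 4 → R5=204+4=208
ADD R2, 2 → R2=4+2=6
CMP R2, 14  (cmp 6,14)
JLT start: taken
LOAD R7, [R5] → R7=M[208]=7
XOR R4, R7 → R4=(-13)^7=-12
LOAD R7, [R5] → R7=M[208]=7
SUB R4, R7 → R4=(-12)-7=-19
After step 24: R5 = 208.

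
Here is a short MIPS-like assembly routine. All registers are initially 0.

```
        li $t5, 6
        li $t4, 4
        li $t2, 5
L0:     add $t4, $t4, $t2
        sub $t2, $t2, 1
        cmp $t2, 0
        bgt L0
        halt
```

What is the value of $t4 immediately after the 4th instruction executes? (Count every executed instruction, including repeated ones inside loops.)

li $t5, 6 → $t5=6
li $t4, 4 → $t4=4
li $t2, 5 → $t2=5
add $t4, $t4, $t2 → $t4=4+5=9
After step 4: $t4 = 9.

9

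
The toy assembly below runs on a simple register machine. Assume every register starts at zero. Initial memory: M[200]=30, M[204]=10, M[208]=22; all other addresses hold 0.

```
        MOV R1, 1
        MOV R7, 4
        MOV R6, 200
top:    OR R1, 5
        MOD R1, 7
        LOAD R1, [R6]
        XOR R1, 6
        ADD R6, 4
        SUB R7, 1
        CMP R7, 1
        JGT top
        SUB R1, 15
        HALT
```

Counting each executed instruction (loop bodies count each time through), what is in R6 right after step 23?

MOV R1, 1 → R1=1
MOV R7, 4 → R7=4
MOV R6, 200 → R6=200
OR R1, 5 → R1=1|5=5
MOD R1, 7 → R1=5%7=5
LOAD R1, [R6] → R1=M[200]=30
XOR R1, 6 → R1=30^6=24
ADD R6, 4 → R6=200+4=204
SUB R7, 1 → R7=4-1=3
CMP R7, 1  (cmp 3,1)
JGT top: taken
OR R1, 5 → R1=24|5=29
MOD R1, 7 → R1=29%7=1
LOAD R1, [R6] → R1=M[204]=10
XOR R1, 6 → R1=10^6=12
ADD R6, 4 → R6=204+4=208
SUB R7, 1 → R7=3-1=2
CMP R7, 1  (cmp 2,1)
JGT top: taken
OR R1, 5 → R1=12|5=13
MOD R1, 7 → R1=13%7=6
LOAD R1, [R6] → R1=M[208]=22
XOR R1, 6 → R1=22^6=16
After step 23: R6 = 208.

208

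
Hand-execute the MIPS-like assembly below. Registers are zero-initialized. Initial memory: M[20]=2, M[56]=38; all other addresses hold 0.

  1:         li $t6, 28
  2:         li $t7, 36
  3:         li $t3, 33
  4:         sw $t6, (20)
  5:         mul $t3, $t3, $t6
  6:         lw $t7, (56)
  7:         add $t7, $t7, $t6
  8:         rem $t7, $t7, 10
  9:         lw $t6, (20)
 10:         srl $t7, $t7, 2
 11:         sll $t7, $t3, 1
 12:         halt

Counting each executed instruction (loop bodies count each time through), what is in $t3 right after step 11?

$t6=28
$t7=36
$t3=33
sw $t6, (20) → M[20]=28
$t3=33*28=924
$t7=M[56]=38
$t7=38+28=66
$t7=66%10=6
$t6=M[20]=28
$t7=6>>2=1
$t7=924<<1=1848
After step 11: $t3 = 924.

924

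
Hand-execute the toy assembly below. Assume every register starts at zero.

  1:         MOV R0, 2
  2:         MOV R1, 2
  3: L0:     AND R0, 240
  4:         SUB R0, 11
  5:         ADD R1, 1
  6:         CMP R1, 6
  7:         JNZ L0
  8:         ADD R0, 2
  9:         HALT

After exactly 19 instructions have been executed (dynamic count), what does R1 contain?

5

R0=2
R1=2
R0=2&240=0
R0=0-11=-11
R1=2+1=3
CMP R1, 6  (cmp 3,6)
JNZ L0: taken
R0=(-11)&240=240
R0=240-11=229
R1=3+1=4
CMP R1, 6  (cmp 4,6)
JNZ L0: taken
R0=229&240=224
R0=224-11=213
R1=4+1=5
CMP R1, 6  (cmp 5,6)
JNZ L0: taken
R0=213&240=208
R0=208-11=197
After step 19: R1 = 5.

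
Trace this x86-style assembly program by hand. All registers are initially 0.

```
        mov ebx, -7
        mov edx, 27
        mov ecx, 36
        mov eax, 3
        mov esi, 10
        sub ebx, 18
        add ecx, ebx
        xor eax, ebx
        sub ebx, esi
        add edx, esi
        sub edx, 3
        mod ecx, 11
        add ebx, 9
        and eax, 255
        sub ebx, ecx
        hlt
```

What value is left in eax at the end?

228

ebx=-7
edx=27
ecx=36
eax=3
esi=10
ebx=(-7)-18=-25
ecx=36+(-25)=11
eax=3^(-25)=-28
ebx=(-25)-10=-35
edx=27+10=37
edx=37-3=34
ecx=11%11=0
ebx=(-35)+9=-26
eax=(-28)&255=228
ebx=(-26)-0=-26
halt.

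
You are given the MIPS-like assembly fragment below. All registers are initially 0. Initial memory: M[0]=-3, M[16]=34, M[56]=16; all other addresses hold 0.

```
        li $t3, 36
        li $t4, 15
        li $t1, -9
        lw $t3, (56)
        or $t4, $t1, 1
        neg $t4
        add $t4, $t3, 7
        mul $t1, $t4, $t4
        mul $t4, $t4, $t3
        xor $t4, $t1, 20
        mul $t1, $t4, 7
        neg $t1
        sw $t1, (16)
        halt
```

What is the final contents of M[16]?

li $t3, 36 → $t3=36
li $t4, 15 → $t4=15
li $t1, -9 → $t1=-9
lw $t3, (56) → $t3=M[56]=16
or $t4, $t1, 1 → $t4=(-9)|1=-9
neg $t4 → $t4=-(-9)=9
add $t4, $t3, 7 → $t4=16+7=23
mul $t1, $t4, $t4 → $t1=23*23=529
mul $t4, $t4, $t3 → $t4=23*16=368
xor $t4, $t1, 20 → $t4=529^20=517
mul $t1, $t4, 7 → $t1=517*7=3619
neg $t1 → $t1=-(3619)=-3619
sw $t1, (16) → M[16]=-3619
halt.

-3619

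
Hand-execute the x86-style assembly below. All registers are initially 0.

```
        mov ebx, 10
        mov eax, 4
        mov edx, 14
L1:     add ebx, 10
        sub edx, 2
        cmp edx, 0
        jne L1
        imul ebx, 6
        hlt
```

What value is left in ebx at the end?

after mov ebx, 10: ebx=10
after mov eax, 4: eax=4
after mov edx, 14: edx=14
after add ebx, 10: ebx=10+10=20
after sub edx, 2: edx=14-2=12
cmp edx, 0  (cmp 12,0)
jne L1: taken
after add ebx, 10: ebx=20+10=30
after sub edx, 2: edx=12-2=10
cmp edx, 0  (cmp 10,0)
jne L1: taken
after add ebx, 10: ebx=30+10=40
after sub edx, 2: edx=10-2=8
cmp edx, 0  (cmp 8,0)
jne L1: taken
after add ebx, 10: ebx=40+10=50
after sub edx, 2: edx=8-2=6
cmp edx, 0  (cmp 6,0)
jne L1: taken
after add ebx, 10: ebx=50+10=60
after sub edx, 2: edx=6-2=4
cmp edx, 0  (cmp 4,0)
jne L1: taken
after add ebx, 10: ebx=60+10=70
after sub edx, 2: edx=4-2=2
cmp edx, 0  (cmp 2,0)
jne L1: taken
after add ebx, 10: ebx=70+10=80
after sub edx, 2: edx=2-2=0
cmp edx, 0  (cmp 0,0)
jne L1: not taken
after imul ebx, 6: ebx=80*6=480
halt.

480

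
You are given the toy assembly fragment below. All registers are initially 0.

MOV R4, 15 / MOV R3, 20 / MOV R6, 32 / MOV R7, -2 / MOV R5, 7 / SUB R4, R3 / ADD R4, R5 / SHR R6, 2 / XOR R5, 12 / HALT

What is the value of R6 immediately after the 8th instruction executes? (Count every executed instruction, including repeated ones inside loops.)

R4=15
R3=20
R6=32
R7=-2
R5=7
R4=15-20=-5
R4=(-5)+7=2
R6=32>>2=8
After step 8: R6 = 8.

8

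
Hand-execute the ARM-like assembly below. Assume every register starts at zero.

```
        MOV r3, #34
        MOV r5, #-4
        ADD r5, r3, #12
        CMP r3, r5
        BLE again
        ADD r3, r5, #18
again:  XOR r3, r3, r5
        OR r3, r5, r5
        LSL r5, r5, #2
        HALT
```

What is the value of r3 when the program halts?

after MOV r3, #34: r3=34
after MOV r5, #-4: r5=-4
after ADD r5, r3, #12: r5=34+12=46
CMP r3, r5  (cmp 34,46)
BLE again: taken
after XOR r3, r3, r5: r3=34^46=12
after OR r3, r5, r5: r3=46|46=46
after LSL r5, r5, #2: r5=46<<2=184
halt.

46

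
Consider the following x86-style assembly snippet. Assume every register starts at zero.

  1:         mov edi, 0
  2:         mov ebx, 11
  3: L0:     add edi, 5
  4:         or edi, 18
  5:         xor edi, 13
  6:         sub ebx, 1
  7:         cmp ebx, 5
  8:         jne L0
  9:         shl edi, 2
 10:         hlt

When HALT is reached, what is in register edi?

after mov edi, 0: edi=0
after mov ebx, 11: ebx=11
after add edi, 5: edi=0+5=5
after or edi, 18: edi=5|18=23
after xor edi, 13: edi=23^13=26
after sub ebx, 1: ebx=11-1=10
cmp ebx, 5  (cmp 10,5)
jne L0: taken
after add edi, 5: edi=26+5=31
after or edi, 18: edi=31|18=31
after xor edi, 13: edi=31^13=18
after sub ebx, 1: ebx=10-1=9
cmp ebx, 5  (cmp 9,5)
jne L0: taken
after add edi, 5: edi=18+5=23
after or edi, 18: edi=23|18=23
after xor edi, 13: edi=23^13=26
after sub ebx, 1: ebx=9-1=8
cmp ebx, 5  (cmp 8,5)
jne L0: taken
after add edi, 5: edi=26+5=31
after or edi, 18: edi=31|18=31
after xor edi, 13: edi=31^13=18
after sub ebx, 1: ebx=8-1=7
cmp ebx, 5  (cmp 7,5)
jne L0: taken
after add edi, 5: edi=18+5=23
after or edi, 18: edi=23|18=23
after xor edi, 13: edi=23^13=26
after sub ebx, 1: ebx=7-1=6
cmp ebx, 5  (cmp 6,5)
jne L0: taken
after add edi, 5: edi=26+5=31
after or edi, 18: edi=31|18=31
after xor edi, 13: edi=31^13=18
after sub ebx, 1: ebx=6-1=5
cmp ebx, 5  (cmp 5,5)
jne L0: not taken
after shl edi, 2: edi=18<<2=72
halt.

72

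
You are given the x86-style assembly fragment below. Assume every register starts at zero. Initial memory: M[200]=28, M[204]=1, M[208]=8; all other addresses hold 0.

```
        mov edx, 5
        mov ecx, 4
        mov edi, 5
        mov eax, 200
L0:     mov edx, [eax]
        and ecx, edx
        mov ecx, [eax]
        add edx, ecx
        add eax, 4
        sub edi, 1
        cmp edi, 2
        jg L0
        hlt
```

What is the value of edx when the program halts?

after mov edx, 5: edx=5
after mov ecx, 4: ecx=4
after mov edi, 5: edi=5
after mov eax, 200: eax=200
after mov edx, [eax]: edx=M[200]=28
after and ecx, edx: ecx=4&28=4
after mov ecx, [eax]: ecx=M[200]=28
after add edx, ecx: edx=28+28=56
after add eax, 4: eax=200+4=204
after sub edi, 1: edi=5-1=4
cmp edi, 2  (cmp 4,2)
jg L0: taken
after mov edx, [eax]: edx=M[204]=1
after and ecx, edx: ecx=28&1=0
after mov ecx, [eax]: ecx=M[204]=1
after add edx, ecx: edx=1+1=2
after add eax, 4: eax=204+4=208
after sub edi, 1: edi=4-1=3
cmp edi, 2  (cmp 3,2)
jg L0: taken
after mov edx, [eax]: edx=M[208]=8
after and ecx, edx: ecx=1&8=0
after mov ecx, [eax]: ecx=M[208]=8
after add edx, ecx: edx=8+8=16
after add eax, 4: eax=208+4=212
after sub edi, 1: edi=3-1=2
cmp edi, 2  (cmp 2,2)
jg L0: not taken
halt.

16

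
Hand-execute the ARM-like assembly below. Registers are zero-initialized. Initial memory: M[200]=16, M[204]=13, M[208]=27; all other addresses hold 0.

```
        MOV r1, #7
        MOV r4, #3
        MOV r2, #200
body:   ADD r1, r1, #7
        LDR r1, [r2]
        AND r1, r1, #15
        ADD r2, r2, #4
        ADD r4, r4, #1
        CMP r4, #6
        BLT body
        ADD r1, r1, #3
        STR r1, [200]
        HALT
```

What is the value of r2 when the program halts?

212

r1=7
r4=3
r2=200
r1=7+7=14
r1=M[200]=16
r1=16&15=0
r2=200+4=204
r4=3+1=4
CMP r4, #6  (cmp 4,6)
BLT body: taken
r1=0+7=7
r1=M[204]=13
r1=13&15=13
r2=204+4=208
r4=4+1=5
CMP r4, #6  (cmp 5,6)
BLT body: taken
r1=13+7=20
r1=M[208]=27
r1=27&15=11
r2=208+4=212
r4=5+1=6
CMP r4, #6  (cmp 6,6)
BLT body: not taken
r1=11+3=14
STR r1, [200] → M[200]=14
halt.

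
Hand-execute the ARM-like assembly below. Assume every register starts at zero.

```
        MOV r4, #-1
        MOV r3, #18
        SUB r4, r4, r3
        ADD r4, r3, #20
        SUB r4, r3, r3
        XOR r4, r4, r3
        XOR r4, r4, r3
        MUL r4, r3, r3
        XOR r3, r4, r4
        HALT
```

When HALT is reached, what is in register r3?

MOV r4, #-1 → r4=-1
MOV r3, #18 → r3=18
SUB r4, r4, r3 → r4=(-1)-18=-19
ADD r4, r3, #20 → r4=18+20=38
SUB r4, r3, r3 → r4=18-18=0
XOR r4, r4, r3 → r4=0^18=18
XOR r4, r4, r3 → r4=18^18=0
MUL r4, r3, r3 → r4=18*18=324
XOR r3, r4, r4 → r3=324^324=0
halt.

0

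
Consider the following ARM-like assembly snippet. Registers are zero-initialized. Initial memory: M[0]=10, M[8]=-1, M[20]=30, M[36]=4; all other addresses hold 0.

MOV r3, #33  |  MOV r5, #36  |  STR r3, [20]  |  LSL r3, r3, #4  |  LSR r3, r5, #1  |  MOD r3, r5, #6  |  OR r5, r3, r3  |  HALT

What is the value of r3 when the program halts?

r3=33
r5=36
STR r3, [20] → M[20]=33
r3=33<<4=528
r3=36>>1=18
r3=36%6=0
r5=0|0=0
halt.

0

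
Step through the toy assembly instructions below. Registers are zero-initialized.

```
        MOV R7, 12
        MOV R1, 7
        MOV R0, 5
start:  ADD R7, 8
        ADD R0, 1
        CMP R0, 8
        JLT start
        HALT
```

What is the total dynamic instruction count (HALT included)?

MOV R7, 12 → R7=12
MOV R1, 7 → R1=7
MOV R0, 5 → R0=5
ADD R7, 8 → R7=12+8=20
ADD R0, 1 → R0=5+1=6
CMP R0, 8  (cmp 6,8)
JLT start: taken
ADD R7, 8 → R7=20+8=28
ADD R0, 1 → R0=6+1=7
CMP R0, 8  (cmp 7,8)
JLT start: taken
ADD R7, 8 → R7=28+8=36
ADD R0, 1 → R0=7+1=8
CMP R0, 8  (cmp 8,8)
JLT start: not taken
halt.
Total executed instructions: 16.

16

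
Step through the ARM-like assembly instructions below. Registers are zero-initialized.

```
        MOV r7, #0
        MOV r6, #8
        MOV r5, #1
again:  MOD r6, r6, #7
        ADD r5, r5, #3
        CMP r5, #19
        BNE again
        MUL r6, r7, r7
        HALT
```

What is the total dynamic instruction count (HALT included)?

r7=0
r6=8
r5=1
r6=8%7=1
r5=1+3=4
CMP r5, #19  (cmp 4,19)
BNE again: taken
r6=1%7=1
r5=4+3=7
CMP r5, #19  (cmp 7,19)
BNE again: taken
r6=1%7=1
r5=7+3=10
CMP r5, #19  (cmp 10,19)
BNE again: taken
r6=1%7=1
r5=10+3=13
CMP r5, #19  (cmp 13,19)
BNE again: taken
r6=1%7=1
r5=13+3=16
CMP r5, #19  (cmp 16,19)
BNE again: taken
r6=1%7=1
r5=16+3=19
CMP r5, #19  (cmp 19,19)
BNE again: not taken
r6=0*0=0
halt.
Total executed instructions: 29.

29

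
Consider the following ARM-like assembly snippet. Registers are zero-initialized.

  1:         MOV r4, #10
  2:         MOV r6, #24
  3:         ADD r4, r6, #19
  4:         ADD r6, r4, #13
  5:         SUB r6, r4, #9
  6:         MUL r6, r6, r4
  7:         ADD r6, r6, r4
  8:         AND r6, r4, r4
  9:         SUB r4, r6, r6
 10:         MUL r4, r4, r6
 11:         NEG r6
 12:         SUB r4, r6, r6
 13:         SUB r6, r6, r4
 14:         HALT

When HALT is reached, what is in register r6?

MOV r4, #10 → r4=10
MOV r6, #24 → r6=24
ADD r4, r6, #19 → r4=24+19=43
ADD r6, r4, #13 → r6=43+13=56
SUB r6, r4, #9 → r6=43-9=34
MUL r6, r6, r4 → r6=34*43=1462
ADD r6, r6, r4 → r6=1462+43=1505
AND r6, r4, r4 → r6=43&43=43
SUB r4, r6, r6 → r4=43-43=0
MUL r4, r4, r6 → r4=0*43=0
NEG r6 → r6=-(43)=-43
SUB r4, r6, r6 → r4=(-43)-(-43)=0
SUB r6, r6, r4 → r6=(-43)-0=-43
halt.

-43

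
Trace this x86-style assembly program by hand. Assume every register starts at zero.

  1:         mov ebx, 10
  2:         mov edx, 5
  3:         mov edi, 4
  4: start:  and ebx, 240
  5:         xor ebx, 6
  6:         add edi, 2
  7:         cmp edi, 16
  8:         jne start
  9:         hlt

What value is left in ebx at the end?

ebx=10
edx=5
edi=4
ebx=10&240=0
ebx=0^6=6
edi=4+2=6
cmp edi, 16  (cmp 6,16)
jne start: taken
ebx=6&240=0
ebx=0^6=6
edi=6+2=8
cmp edi, 16  (cmp 8,16)
jne start: taken
ebx=6&240=0
ebx=0^6=6
edi=8+2=10
cmp edi, 16  (cmp 10,16)
jne start: taken
ebx=6&240=0
ebx=0^6=6
edi=10+2=12
cmp edi, 16  (cmp 12,16)
jne start: taken
ebx=6&240=0
ebx=0^6=6
edi=12+2=14
cmp edi, 16  (cmp 14,16)
jne start: taken
ebx=6&240=0
ebx=0^6=6
edi=14+2=16
cmp edi, 16  (cmp 16,16)
jne start: not taken
halt.

6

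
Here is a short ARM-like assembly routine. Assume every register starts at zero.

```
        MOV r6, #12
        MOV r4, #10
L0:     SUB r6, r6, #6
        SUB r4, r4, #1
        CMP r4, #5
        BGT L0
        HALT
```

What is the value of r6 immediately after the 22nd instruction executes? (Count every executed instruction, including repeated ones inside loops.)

after MOV r6, #12: r6=12
after MOV r4, #10: r4=10
after SUB r6, r6, #6: r6=12-6=6
after SUB r4, r4, #1: r4=10-1=9
CMP r4, #5  (cmp 9,5)
BGT L0: taken
after SUB r6, r6, #6: r6=6-6=0
after SUB r4, r4, #1: r4=9-1=8
CMP r4, #5  (cmp 8,5)
BGT L0: taken
after SUB r6, r6, #6: r6=0-6=-6
after SUB r4, r4, #1: r4=8-1=7
CMP r4, #5  (cmp 7,5)
BGT L0: taken
after SUB r6, r6, #6: r6=(-6)-6=-12
after SUB r4, r4, #1: r4=7-1=6
CMP r4, #5  (cmp 6,5)
BGT L0: taken
after SUB r6, r6, #6: r6=(-12)-6=-18
after SUB r4, r4, #1: r4=6-1=5
CMP r4, #5  (cmp 5,5)
BGT L0: not taken
After step 22: r6 = -18.

-18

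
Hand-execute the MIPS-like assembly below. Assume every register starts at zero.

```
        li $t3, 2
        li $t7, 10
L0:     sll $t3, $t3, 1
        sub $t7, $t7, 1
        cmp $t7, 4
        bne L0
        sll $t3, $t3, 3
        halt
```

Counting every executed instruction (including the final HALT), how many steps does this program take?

$t3=2
$t7=10
$t3=2<<1=4
$t7=10-1=9
cmp $t7, 4  (cmp 9,4)
bne L0: taken
$t3=4<<1=8
$t7=9-1=8
cmp $t7, 4  (cmp 8,4)
bne L0: taken
$t3=8<<1=16
$t7=8-1=7
cmp $t7, 4  (cmp 7,4)
bne L0: taken
$t3=16<<1=32
$t7=7-1=6
cmp $t7, 4  (cmp 6,4)
bne L0: taken
$t3=32<<1=64
$t7=6-1=5
cmp $t7, 4  (cmp 5,4)
bne L0: taken
$t3=64<<1=128
$t7=5-1=4
cmp $t7, 4  (cmp 4,4)
bne L0: not taken
$t3=128<<3=1024
halt.
Total executed instructions: 28.

28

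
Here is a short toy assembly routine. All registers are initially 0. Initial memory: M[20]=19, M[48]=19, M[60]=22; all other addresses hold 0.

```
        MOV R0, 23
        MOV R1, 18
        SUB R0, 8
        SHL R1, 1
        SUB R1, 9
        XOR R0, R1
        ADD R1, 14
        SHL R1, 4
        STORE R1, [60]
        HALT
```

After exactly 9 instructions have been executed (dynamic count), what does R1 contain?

656

R0=23
R1=18
R0=23-8=15
R1=18<<1=36
R1=36-9=27
R0=15^27=20
R1=27+14=41
R1=41<<4=656
STORE R1, [60] → M[60]=656
After step 9: R1 = 656.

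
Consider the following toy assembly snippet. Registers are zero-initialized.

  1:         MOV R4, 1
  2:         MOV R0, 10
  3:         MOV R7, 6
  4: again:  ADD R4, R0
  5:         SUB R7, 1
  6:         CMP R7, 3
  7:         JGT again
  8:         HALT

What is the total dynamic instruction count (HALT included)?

16

MOV R4, 1 → R4=1
MOV R0, 10 → R0=10
MOV R7, 6 → R7=6
ADD R4, R0 → R4=1+10=11
SUB R7, 1 → R7=6-1=5
CMP R7, 3  (cmp 5,3)
JGT again: taken
ADD R4, R0 → R4=11+10=21
SUB R7, 1 → R7=5-1=4
CMP R7, 3  (cmp 4,3)
JGT again: taken
ADD R4, R0 → R4=21+10=31
SUB R7, 1 → R7=4-1=3
CMP R7, 3  (cmp 3,3)
JGT again: not taken
halt.
Total executed instructions: 16.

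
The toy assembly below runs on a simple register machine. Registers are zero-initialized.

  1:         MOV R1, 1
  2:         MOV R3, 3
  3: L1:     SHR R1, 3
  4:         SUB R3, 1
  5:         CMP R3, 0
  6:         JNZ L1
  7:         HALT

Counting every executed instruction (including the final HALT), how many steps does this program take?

R1=1
R3=3
R1=1>>3=0
R3=3-1=2
CMP R3, 0  (cmp 2,0)
JNZ L1: taken
R1=0>>3=0
R3=2-1=1
CMP R3, 0  (cmp 1,0)
JNZ L1: taken
R1=0>>3=0
R3=1-1=0
CMP R3, 0  (cmp 0,0)
JNZ L1: not taken
halt.
Total executed instructions: 15.

15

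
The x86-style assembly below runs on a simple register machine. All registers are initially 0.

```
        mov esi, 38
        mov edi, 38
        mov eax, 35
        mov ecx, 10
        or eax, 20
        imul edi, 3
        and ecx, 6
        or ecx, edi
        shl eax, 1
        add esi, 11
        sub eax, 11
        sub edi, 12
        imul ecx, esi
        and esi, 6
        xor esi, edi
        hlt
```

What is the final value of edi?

102

after mov esi, 38: esi=38
after mov edi, 38: edi=38
after mov eax, 35: eax=35
after mov ecx, 10: ecx=10
after or eax, 20: eax=35|20=55
after imul edi, 3: edi=38*3=114
after and ecx, 6: ecx=10&6=2
after or ecx, edi: ecx=2|114=114
after shl eax, 1: eax=55<<1=110
after add esi, 11: esi=38+11=49
after sub eax, 11: eax=110-11=99
after sub edi, 12: edi=114-12=102
after imul ecx, esi: ecx=114*49=5586
after and esi, 6: esi=49&6=0
after xor esi, edi: esi=0^102=102
halt.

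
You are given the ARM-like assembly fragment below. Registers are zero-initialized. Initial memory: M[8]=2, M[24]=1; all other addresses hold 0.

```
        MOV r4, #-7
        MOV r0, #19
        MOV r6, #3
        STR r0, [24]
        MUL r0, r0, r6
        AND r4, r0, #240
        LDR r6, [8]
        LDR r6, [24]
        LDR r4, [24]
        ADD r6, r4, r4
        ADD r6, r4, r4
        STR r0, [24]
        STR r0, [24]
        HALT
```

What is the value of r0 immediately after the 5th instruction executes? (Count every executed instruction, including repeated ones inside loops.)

57

after MOV r4, #-7: r4=-7
after MOV r0, #19: r0=19
after MOV r6, #3: r6=3
STR r0, [24] → M[24]=19
after MUL r0, r0, r6: r0=19*3=57
After step 5: r0 = 57.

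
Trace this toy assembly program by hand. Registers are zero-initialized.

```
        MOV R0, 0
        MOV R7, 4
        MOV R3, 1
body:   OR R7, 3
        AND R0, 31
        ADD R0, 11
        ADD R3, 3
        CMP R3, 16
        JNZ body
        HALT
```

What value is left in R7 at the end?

MOV R0, 0 → R0=0
MOV R7, 4 → R7=4
MOV R3, 1 → R3=1
OR R7, 3 → R7=4|3=7
AND R0, 31 → R0=0&31=0
ADD R0, 11 → R0=0+11=11
ADD R3, 3 → R3=1+3=4
CMP R3, 16  (cmp 4,16)
JNZ body: taken
OR R7, 3 → R7=7|3=7
AND R0, 31 → R0=11&31=11
ADD R0, 11 → R0=11+11=22
ADD R3, 3 → R3=4+3=7
CMP R3, 16  (cmp 7,16)
JNZ body: taken
OR R7, 3 → R7=7|3=7
AND R0, 31 → R0=22&31=22
ADD R0, 11 → R0=22+11=33
ADD R3, 3 → R3=7+3=10
CMP R3, 16  (cmp 10,16)
JNZ body: taken
OR R7, 3 → R7=7|3=7
AND R0, 31 → R0=33&31=1
ADD R0, 11 → R0=1+11=12
ADD R3, 3 → R3=10+3=13
CMP R3, 16  (cmp 13,16)
JNZ body: taken
OR R7, 3 → R7=7|3=7
AND R0, 31 → R0=12&31=12
ADD R0, 11 → R0=12+11=23
ADD R3, 3 → R3=13+3=16
CMP R3, 16  (cmp 16,16)
JNZ body: not taken
halt.

7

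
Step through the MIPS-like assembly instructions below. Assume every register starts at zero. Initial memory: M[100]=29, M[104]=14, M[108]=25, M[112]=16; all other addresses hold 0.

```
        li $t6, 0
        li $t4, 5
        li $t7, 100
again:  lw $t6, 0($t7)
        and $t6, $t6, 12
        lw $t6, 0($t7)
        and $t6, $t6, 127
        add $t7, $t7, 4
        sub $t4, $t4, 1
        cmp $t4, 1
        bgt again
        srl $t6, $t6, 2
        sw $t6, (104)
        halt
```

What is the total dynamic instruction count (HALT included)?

after li $t6, 0: $t6=0
after li $t4, 5: $t4=5
after li $t7, 100: $t7=100
after lw $t6, 0($t7): $t6=M[100]=29
after and $t6, $t6, 12: $t6=29&12=12
after lw $t6, 0($t7): $t6=M[100]=29
after and $t6, $t6, 127: $t6=29&127=29
after add $t7, $t7, 4: $t7=100+4=104
after sub $t4, $t4, 1: $t4=5-1=4
cmp $t4, 1  (cmp 4,1)
bgt again: taken
after lw $t6, 0($t7): $t6=M[104]=14
after and $t6, $t6, 12: $t6=14&12=12
after lw $t6, 0($t7): $t6=M[104]=14
after and $t6, $t6, 127: $t6=14&127=14
after add $t7, $t7, 4: $t7=104+4=108
after sub $t4, $t4, 1: $t4=4-1=3
cmp $t4, 1  (cmp 3,1)
bgt again: taken
after lw $t6, 0($t7): $t6=M[108]=25
after and $t6, $t6, 12: $t6=25&12=8
after lw $t6, 0($t7): $t6=M[108]=25
after and $t6, $t6, 127: $t6=25&127=25
after add $t7, $t7, 4: $t7=108+4=112
after sub $t4, $t4, 1: $t4=3-1=2
cmp $t4, 1  (cmp 2,1)
bgt again: taken
after lw $t6, 0($t7): $t6=M[112]=16
after and $t6, $t6, 12: $t6=16&12=0
after lw $t6, 0($t7): $t6=M[112]=16
after and $t6, $t6, 127: $t6=16&127=16
after add $t7, $t7, 4: $t7=112+4=116
after sub $t4, $t4, 1: $t4=2-1=1
cmp $t4, 1  (cmp 1,1)
bgt again: not taken
after srl $t6, $t6, 2: $t6=16>>2=4
sw $t6, (104) → M[104]=4
halt.
Total executed instructions: 38.

38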